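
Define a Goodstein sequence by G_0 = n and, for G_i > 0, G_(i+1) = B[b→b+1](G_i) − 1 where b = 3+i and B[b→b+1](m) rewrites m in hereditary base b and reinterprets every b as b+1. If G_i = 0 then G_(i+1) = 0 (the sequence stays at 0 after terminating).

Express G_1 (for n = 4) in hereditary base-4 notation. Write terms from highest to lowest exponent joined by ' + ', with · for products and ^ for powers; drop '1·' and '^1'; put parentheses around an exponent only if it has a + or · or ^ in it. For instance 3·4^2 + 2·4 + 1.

4

step 0: 4 = 3 + 1; sub 4 for 3: 4 + 1; = 5; G_1 = 5−1 = 4
step 1: 4 = 4; sub 5 for 4: 5; = 5; G_2 = 5−1 = 4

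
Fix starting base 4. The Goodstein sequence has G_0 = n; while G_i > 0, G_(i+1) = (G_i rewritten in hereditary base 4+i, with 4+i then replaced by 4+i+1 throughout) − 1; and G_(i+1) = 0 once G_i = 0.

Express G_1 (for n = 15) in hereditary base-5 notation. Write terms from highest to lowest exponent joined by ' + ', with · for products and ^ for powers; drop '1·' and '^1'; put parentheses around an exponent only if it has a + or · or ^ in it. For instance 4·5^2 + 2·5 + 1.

3·5 + 2

15 —HB4→ 3·4 + 3 —bump→ 3·5 + 3 = 18 —(−1)→ 17
17 —HB5→ 3·5 + 2 —bump→ 3·6 + 2 = 20 —(−1)→ 19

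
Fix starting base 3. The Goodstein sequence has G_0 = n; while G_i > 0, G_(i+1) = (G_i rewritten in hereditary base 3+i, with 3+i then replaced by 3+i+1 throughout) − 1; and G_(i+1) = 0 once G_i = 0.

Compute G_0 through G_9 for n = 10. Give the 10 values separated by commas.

G_0=10  [base 3] 3^2 + 1  →[3↦4]→  4^2 + 1 = 17  −1 ⇒ G_1=16
G_1=16  [base 4] 4^2  →[4↦5]→  5^2 = 25  −1 ⇒ G_2=24
G_2=24  [base 5] 4·5 + 4  →[5↦6]→  4·6 + 4 = 28  −1 ⇒ G_3=27
G_3=27  [base 6] 4·6 + 3  →[6↦7]→  4·7 + 3 = 31  −1 ⇒ G_4=30
G_4=30  [base 7] 4·7 + 2  →[7↦8]→  4·8 + 2 = 34  −1 ⇒ G_5=33
G_5=33  [base 8] 4·8 + 1  →[8↦9]→  4·9 + 1 = 37  −1 ⇒ G_6=36
G_6=36  [base 9] 4·9  →[9↦10]→  4·10 = 40  −1 ⇒ G_7=39
G_7=39  [base 10] 3·10 + 9  →[10↦11]→  3·11 + 9 = 42  −1 ⇒ G_8=41
G_8=41  [base 11] 3·11 + 8  →[11↦12]→  3·12 + 8 = 44  −1 ⇒ G_9=43

10, 16, 24, 27, 30, 33, 36, 39, 41, 43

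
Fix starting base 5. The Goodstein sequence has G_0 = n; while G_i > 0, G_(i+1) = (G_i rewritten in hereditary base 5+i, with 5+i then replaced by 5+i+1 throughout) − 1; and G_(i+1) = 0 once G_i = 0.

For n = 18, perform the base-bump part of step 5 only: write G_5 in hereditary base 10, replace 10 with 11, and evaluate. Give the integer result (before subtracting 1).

29

[0] 18 ≡ 3·5 + 3 (base 5). Lift 6: 21. −1: 20.
[1] 20 ≡ 3·6 + 2 (base 6). Lift 7: 23. −1: 22.
[2] 22 ≡ 3·7 + 1 (base 7). Lift 8: 25. −1: 24.
[3] 24 ≡ 3·8 (base 8). Lift 9: 27. −1: 26.
[4] 26 ≡ 2·9 + 8 (base 9). Lift 10: 28. −1: 27.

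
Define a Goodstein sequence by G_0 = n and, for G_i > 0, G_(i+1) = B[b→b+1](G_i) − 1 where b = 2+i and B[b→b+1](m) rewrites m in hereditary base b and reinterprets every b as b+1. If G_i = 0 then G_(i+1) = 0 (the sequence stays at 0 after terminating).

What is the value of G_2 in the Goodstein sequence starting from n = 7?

259

(0) 7|_2 = 2^2 + 2 + 1 ↦ 3^3 + 3 + 1|_3 = 31 ⇒ 30
(1) 30|_3 = 3^3 + 3 ↦ 4^4 + 4|_4 = 260 ⇒ 259
(2) 259|_4 = 4^4 + 3 ↦ 5^5 + 3|_5 = 3128 ⇒ 3127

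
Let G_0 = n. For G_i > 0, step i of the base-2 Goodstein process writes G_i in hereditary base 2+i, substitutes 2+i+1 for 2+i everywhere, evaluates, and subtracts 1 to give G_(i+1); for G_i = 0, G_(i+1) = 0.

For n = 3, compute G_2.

G_0 = 3. HB_2(3) = 2 + 1. Bump = 4. G_1 = 3.
G_1 = 3. HB_3(3) = 3. Bump = 4. G_2 = 3.
G_2 = 3. HB_4(3) = 3. Bump = 3. G_3 = 2.

3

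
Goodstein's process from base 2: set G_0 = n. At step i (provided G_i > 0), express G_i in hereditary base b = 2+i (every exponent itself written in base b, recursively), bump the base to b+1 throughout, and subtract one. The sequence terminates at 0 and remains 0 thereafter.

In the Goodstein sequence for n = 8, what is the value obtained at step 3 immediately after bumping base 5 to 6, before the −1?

93396

(0) 8|_2 = 2^(2 + 1) ↦ 3^(3 + 1)|_3 = 81 ⇒ 80
(1) 80|_3 = 2·3^3 + 2·3^2 + 2·3 + 2 ↦ 2·4^4 + 2·4^2 + 2·4 + 2|_4 = 554 ⇒ 553
(2) 553|_4 = 2·4^4 + 2·4^2 + 2·4 + 1 ↦ 2·5^5 + 2·5^2 + 2·5 + 1|_5 = 6311 ⇒ 6310
(3) 6310|_5 = 2·5^5 + 2·5^2 + 2·5 ↦ 2·6^6 + 2·6^2 + 2·6|_6 = 93396 ⇒ 93395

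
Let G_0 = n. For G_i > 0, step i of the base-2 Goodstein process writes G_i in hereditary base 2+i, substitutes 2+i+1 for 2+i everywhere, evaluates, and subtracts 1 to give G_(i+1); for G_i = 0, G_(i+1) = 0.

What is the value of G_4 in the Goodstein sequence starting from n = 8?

i=0: 8 = 2^(2 + 1) (b=2); 2→3: 3^(3 + 1) = 81; 81−1 = 80
i=1: 80 = 2·3^3 + 2·3^2 + 2·3 + 2 (b=3); 3→4: 2·4^4 + 2·4^2 + 2·4 + 2 = 554; 554−1 = 553
i=2: 553 = 2·4^4 + 2·4^2 + 2·4 + 1 (b=4); 4→5: 2·5^5 + 2·5^2 + 2·5 + 1 = 6311; 6311−1 = 6310
i=3: 6310 = 2·5^5 + 2·5^2 + 2·5 (b=5); 5→6: 2·6^6 + 2·6^2 + 2·6 = 93396; 93396−1 = 93395
i=4: 93395 = 2·6^6 + 2·6^2 + 6 + 5 (b=6); 6→7: 2·7^7 + 2·7^2 + 7 + 5 = 1647196; 1647196−1 = 1647195

93395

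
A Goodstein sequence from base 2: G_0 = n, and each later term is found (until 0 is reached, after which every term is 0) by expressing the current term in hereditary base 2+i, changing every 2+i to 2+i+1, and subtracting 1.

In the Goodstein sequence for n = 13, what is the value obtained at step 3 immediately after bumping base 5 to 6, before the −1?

280712

G_0=13  [base 2] 2^(2 + 1) + 2^2 + 1  →[2↦3]→  3^(3 + 1) + 3^3 + 1 = 109  −1 ⇒ G_1=108
G_1=108  [base 3] 3^(3 + 1) + 3^3  →[3↦4]→  4^(4 + 1) + 4^4 = 1280  −1 ⇒ G_2=1279
G_2=1279  [base 4] 4^(4 + 1) + 3·4^3 + 3·4^2 + 3·4 + 3  →[4↦5]→  5^(5 + 1) + 3·5^3 + 3·5^2 + 3·5 + 3 = 16093  −1 ⇒ G_3=16092
G_3=16092  [base 5] 5^(5 + 1) + 3·5^3 + 3·5^2 + 3·5 + 2  →[5↦6]→  6^(6 + 1) + 3·6^3 + 3·6^2 + 3·6 + 2 = 280712  −1 ⇒ G_4=280711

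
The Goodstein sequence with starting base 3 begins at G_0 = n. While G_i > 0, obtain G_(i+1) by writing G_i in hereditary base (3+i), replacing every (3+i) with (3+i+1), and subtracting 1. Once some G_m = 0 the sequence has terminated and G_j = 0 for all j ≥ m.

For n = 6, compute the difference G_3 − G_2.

G_0=6  [base 3] 2·3  →[3↦4]→  2·4 = 8  −1 ⇒ G_1=7
G_1=7  [base 4] 4 + 3  →[4↦5]→  5 + 3 = 8  −1 ⇒ G_2=7
G_2=7  [base 5] 5 + 2  →[5↦6]→  6 + 2 = 8  −1 ⇒ G_3=7

0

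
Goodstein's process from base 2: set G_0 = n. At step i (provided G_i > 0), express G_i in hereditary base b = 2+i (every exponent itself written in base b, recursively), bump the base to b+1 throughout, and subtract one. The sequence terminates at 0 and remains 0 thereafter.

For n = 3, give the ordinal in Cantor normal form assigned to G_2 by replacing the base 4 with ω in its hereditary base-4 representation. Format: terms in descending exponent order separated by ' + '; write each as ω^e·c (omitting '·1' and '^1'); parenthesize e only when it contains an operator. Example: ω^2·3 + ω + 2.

3

G_0 = 3. HB_2(3) = 2 + 1. Bump = 4. G_1 = 3.
G_1 = 3. HB_3(3) = 3. Bump = 4. G_2 = 3.
G_2 = 3. HB_4(3) = 3. Bump = 3. G_3 = 2.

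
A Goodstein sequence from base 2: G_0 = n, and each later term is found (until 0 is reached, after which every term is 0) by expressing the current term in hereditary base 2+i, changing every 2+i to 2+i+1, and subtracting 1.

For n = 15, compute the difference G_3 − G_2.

15 —HB2→ 2^(2 + 1) + 2^2 + 2 + 1 —bump→ 3^(3 + 1) + 3^3 + 3 + 1 = 112 —(−1)→ 111
111 —HB3→ 3^(3 + 1) + 3^3 + 3 —bump→ 4^(4 + 1) + 4^4 + 4 = 1284 —(−1)→ 1283
1283 —HB4→ 4^(4 + 1) + 4^4 + 3 —bump→ 5^(5 + 1) + 5^5 + 3 = 18753 —(−1)→ 18752

17469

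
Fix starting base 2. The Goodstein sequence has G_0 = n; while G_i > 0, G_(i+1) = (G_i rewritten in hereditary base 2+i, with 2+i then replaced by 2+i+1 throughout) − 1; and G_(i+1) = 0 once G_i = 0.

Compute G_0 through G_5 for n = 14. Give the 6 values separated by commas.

14, 110, 1281, 18750, 326591, 5862840

14 —HB2→ 2^(2 + 1) + 2^2 + 2 —bump→ 3^(3 + 1) + 3^3 + 3 = 111 —(−1)→ 110
110 —HB3→ 3^(3 + 1) + 3^3 + 2 —bump→ 4^(4 + 1) + 4^4 + 2 = 1282 —(−1)→ 1281
1281 —HB4→ 4^(4 + 1) + 4^4 + 1 —bump→ 5^(5 + 1) + 5^5 + 1 = 18751 —(−1)→ 18750
18750 —HB5→ 5^(5 + 1) + 5^5 —bump→ 6^(6 + 1) + 6^6 = 326592 —(−1)→ 326591
326591 —HB6→ 6^(6 + 1) + 5·6^5 + 5·6^4 + 5·6^3 + 5·6^2 + 5·6 + 5 —bump→ 7^(7 + 1) + 5·7^5 + 5·7^4 + 5·7^3 + 5·7^2 + 5·7 + 5 = 5862841 —(−1)→ 5862840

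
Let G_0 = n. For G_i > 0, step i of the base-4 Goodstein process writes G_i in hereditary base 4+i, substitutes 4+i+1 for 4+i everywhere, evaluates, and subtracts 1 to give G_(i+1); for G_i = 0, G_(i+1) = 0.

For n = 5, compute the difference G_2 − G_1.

5 —HB4→ 4 + 1 —bump→ 5 + 1 = 6 —(−1)→ 5
5 —HB5→ 5 —bump→ 6 = 6 —(−1)→ 5

0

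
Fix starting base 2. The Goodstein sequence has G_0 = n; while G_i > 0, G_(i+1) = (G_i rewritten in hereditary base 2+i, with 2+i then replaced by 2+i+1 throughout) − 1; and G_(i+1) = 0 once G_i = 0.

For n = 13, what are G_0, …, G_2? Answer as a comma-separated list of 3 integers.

[0] 13 ≡ 2^(2 + 1) + 2^2 + 1 (base 2). Lift 3: 109. −1: 108.
[1] 108 ≡ 3^(3 + 1) + 3^3 (base 3). Lift 4: 1280. −1: 1279.

13, 108, 1279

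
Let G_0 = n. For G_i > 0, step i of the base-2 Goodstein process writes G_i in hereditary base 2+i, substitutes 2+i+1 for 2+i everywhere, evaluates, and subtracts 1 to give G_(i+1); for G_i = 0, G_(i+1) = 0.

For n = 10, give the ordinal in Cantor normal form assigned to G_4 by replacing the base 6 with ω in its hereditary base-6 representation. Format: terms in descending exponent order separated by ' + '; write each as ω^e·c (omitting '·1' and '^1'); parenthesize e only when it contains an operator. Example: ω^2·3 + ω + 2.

ω^ω·5 + ω^5·5 + ω^4·5 + ω^3·5 + ω^2·5 + ω·5 + 5

G_0=10  [base 2] 2^(2 + 1) + 2  →[2↦3]→  3^(3 + 1) + 3 = 84  −1 ⇒ G_1=83
G_1=83  [base 3] 3^(3 + 1) + 2  →[3↦4]→  4^(4 + 1) + 2 = 1026  −1 ⇒ G_2=1025
G_2=1025  [base 4] 4^(4 + 1) + 1  →[4↦5]→  5^(5 + 1) + 1 = 15626  −1 ⇒ G_3=15625
G_3=15625  [base 5] 5^(5 + 1)  →[5↦6]→  6^(6 + 1) = 279936  −1 ⇒ G_4=279935
G_4=279935  [base 6] 5·6^6 + 5·6^5 + 5·6^4 + 5·6^3 + 5·6^2 + 5·6 + 5  →[6↦7]→  5·7^7 + 5·7^5 + 5·7^4 + 5·7^3 + 5·7^2 + 5·7 + 5 = 4215755  −1 ⇒ G_5=4215754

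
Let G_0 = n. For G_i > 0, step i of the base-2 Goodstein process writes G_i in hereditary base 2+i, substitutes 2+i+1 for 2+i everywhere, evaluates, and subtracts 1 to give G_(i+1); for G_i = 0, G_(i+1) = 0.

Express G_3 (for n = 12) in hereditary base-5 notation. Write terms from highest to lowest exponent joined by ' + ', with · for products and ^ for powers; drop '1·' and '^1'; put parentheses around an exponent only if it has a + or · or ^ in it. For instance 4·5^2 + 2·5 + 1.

G_0 = 12. HB_2(12) = 2^(2 + 1) + 2^2. Bump = 108. G_1 = 107.
G_1 = 107. HB_3(107) = 3^(3 + 1) + 2·3^2 + 2·3 + 2. Bump = 1066. G_2 = 1065.
G_2 = 1065. HB_4(1065) = 4^(4 + 1) + 2·4^2 + 2·4 + 1. Bump = 15686. G_3 = 15685.
G_3 = 15685. HB_5(15685) = 5^(5 + 1) + 2·5^2 + 2·5. Bump = 280020. G_4 = 280019.

5^(5 + 1) + 2·5^2 + 2·5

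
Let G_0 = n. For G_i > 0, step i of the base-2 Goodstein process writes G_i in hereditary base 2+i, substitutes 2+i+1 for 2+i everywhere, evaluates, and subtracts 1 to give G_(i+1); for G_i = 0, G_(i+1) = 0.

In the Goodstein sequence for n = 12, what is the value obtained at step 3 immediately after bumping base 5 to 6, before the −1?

i=0: 12 = 2^(2 + 1) + 2^2 (b=2); 2→3: 3^(3 + 1) + 3^3 = 108; 108−1 = 107
i=1: 107 = 3^(3 + 1) + 2·3^2 + 2·3 + 2 (b=3); 3→4: 4^(4 + 1) + 2·4^2 + 2·4 + 2 = 1066; 1066−1 = 1065
i=2: 1065 = 4^(4 + 1) + 2·4^2 + 2·4 + 1 (b=4); 4→5: 5^(5 + 1) + 2·5^2 + 2·5 + 1 = 15686; 15686−1 = 15685
i=3: 15685 = 5^(5 + 1) + 2·5^2 + 2·5 (b=5); 5→6: 6^(6 + 1) + 2·6^2 + 2·6 = 280020; 280020−1 = 280019

280020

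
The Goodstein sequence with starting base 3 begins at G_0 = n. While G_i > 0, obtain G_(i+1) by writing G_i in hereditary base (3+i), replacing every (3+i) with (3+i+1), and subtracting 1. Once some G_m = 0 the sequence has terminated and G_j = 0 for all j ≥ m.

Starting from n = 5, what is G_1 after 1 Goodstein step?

5

i=0: 5 = 3 + 2 (b=3); 3→4: 4 + 2 = 6; 6−1 = 5
i=1: 5 = 4 + 1 (b=4); 4→5: 5 + 1 = 6; 6−1 = 5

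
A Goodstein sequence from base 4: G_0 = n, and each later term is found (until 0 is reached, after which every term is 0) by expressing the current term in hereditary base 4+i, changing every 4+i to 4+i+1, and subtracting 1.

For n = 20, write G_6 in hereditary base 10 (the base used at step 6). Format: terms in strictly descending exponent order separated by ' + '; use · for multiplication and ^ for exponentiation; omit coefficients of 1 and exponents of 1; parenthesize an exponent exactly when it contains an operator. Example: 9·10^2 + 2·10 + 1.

9·10 + 9

G_0 = 20. HB_4(20) = 4^2 + 4. Bump = 30. G_1 = 29.
G_1 = 29. HB_5(29) = 5^2 + 4. Bump = 40. G_2 = 39.
G_2 = 39. HB_6(39) = 6^2 + 3. Bump = 52. G_3 = 51.
G_3 = 51. HB_7(51) = 7^2 + 2. Bump = 66. G_4 = 65.
G_4 = 65. HB_8(65) = 8^2 + 1. Bump = 82. G_5 = 81.
G_5 = 81. HB_9(81) = 9^2. Bump = 100. G_6 = 99.
G_6 = 99. HB_10(99) = 9·10 + 9. Bump = 108. G_7 = 107.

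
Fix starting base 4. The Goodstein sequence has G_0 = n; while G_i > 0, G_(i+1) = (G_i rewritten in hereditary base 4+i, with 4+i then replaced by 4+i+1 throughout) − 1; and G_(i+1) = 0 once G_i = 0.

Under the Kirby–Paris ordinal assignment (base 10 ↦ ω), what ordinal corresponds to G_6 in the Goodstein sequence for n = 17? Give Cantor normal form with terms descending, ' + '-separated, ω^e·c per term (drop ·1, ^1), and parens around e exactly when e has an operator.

ω·5 + 1

i=0: 17 = 4^2 + 1 (b=4); 4→5: 5^2 + 1 = 26; 26−1 = 25
i=1: 25 = 5^2 (b=5); 5→6: 6^2 = 36; 36−1 = 35
i=2: 35 = 5·6 + 5 (b=6); 6→7: 5·7 + 5 = 40; 40−1 = 39
i=3: 39 = 5·7 + 4 (b=7); 7→8: 5·8 + 4 = 44; 44−1 = 43
i=4: 43 = 5·8 + 3 (b=8); 8→9: 5·9 + 3 = 48; 48−1 = 47
i=5: 47 = 5·9 + 2 (b=9); 9→10: 5·10 + 2 = 52; 52−1 = 51
i=6: 51 = 5·10 + 1 (b=10); 10→11: 5·11 + 1 = 56; 56−1 = 55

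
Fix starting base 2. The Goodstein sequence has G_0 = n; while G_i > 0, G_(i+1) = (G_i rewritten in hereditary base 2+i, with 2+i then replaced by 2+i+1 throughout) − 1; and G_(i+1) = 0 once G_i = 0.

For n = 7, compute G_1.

base 2: 7 = 2^2 + 2 + 1; at 3: 3^3 + 3 + 1 = 31; next = 30
base 3: 30 = 3^3 + 3; at 4: 4^4 + 4 = 260; next = 259

30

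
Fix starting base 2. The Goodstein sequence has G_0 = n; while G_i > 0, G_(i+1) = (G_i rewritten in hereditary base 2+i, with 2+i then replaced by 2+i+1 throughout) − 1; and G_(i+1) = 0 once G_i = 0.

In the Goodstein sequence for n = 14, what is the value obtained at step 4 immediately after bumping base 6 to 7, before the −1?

5862841

[0] 14 ≡ 2^(2 + 1) + 2^2 + 2 (base 2). Lift 3: 111. −1: 110.
[1] 110 ≡ 3^(3 + 1) + 3^3 + 2 (base 3). Lift 4: 1282. −1: 1281.
[2] 1281 ≡ 4^(4 + 1) + 4^4 + 1 (base 4). Lift 5: 18751. −1: 18750.
[3] 18750 ≡ 5^(5 + 1) + 5^5 (base 5). Lift 6: 326592. −1: 326591.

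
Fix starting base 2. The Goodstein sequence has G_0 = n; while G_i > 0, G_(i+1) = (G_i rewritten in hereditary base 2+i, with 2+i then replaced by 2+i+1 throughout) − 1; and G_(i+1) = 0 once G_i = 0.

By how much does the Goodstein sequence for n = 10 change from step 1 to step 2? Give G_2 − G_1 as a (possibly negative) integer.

(0) 10|_2 = 2^(2 + 1) + 2 ↦ 3^(3 + 1) + 3|_3 = 84 ⇒ 83
(1) 83|_3 = 3^(3 + 1) + 2 ↦ 4^(4 + 1) + 2|_4 = 1026 ⇒ 1025

942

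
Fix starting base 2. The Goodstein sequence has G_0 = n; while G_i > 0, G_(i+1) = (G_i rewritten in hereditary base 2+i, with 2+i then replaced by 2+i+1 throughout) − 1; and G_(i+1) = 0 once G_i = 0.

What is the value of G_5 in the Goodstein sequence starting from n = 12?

i=0: 12 = 2^(2 + 1) + 2^2 (b=2); 2→3: 3^(3 + 1) + 3^3 = 108; 108−1 = 107
i=1: 107 = 3^(3 + 1) + 2·3^2 + 2·3 + 2 (b=3); 3→4: 4^(4 + 1) + 2·4^2 + 2·4 + 2 = 1066; 1066−1 = 1065
i=2: 1065 = 4^(4 + 1) + 2·4^2 + 2·4 + 1 (b=4); 4→5: 5^(5 + 1) + 2·5^2 + 2·5 + 1 = 15686; 15686−1 = 15685
i=3: 15685 = 5^(5 + 1) + 2·5^2 + 2·5 (b=5); 5→6: 6^(6 + 1) + 2·6^2 + 2·6 = 280020; 280020−1 = 280019
i=4: 280019 = 6^(6 + 1) + 2·6^2 + 6 + 5 (b=6); 6→7: 7^(7 + 1) + 2·7^2 + 7 + 5 = 5764911; 5764911−1 = 5764910
i=5: 5764910 = 7^(7 + 1) + 2·7^2 + 7 + 4 (b=7); 7→8: 8^(8 + 1) + 2·8^2 + 8 + 4 = 134217868; 134217868−1 = 134217867

5764910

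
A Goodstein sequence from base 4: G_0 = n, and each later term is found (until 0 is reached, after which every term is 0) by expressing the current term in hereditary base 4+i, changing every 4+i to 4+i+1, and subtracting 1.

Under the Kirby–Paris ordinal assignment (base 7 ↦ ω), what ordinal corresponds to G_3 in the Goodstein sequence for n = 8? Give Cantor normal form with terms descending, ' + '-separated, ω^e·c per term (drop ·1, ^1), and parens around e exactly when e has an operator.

8 —HB4→ 2·4 —bump→ 2·5 = 10 —(−1)→ 9
9 —HB5→ 5 + 4 —bump→ 6 + 4 = 10 —(−1)→ 9
9 —HB6→ 6 + 3 —bump→ 7 + 3 = 10 —(−1)→ 9

ω + 2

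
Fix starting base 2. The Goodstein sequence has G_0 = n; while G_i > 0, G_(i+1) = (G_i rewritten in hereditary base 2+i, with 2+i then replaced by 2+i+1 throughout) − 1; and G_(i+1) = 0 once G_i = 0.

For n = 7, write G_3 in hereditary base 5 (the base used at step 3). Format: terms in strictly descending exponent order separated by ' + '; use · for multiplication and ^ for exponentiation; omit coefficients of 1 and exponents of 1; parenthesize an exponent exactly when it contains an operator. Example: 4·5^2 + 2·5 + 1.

G_0 = 7. HB_2(7) = 2^2 + 2 + 1. Bump = 31. G_1 = 30.
G_1 = 30. HB_3(30) = 3^3 + 3. Bump = 260. G_2 = 259.
G_2 = 259. HB_4(259) = 4^4 + 3. Bump = 3128. G_3 = 3127.
G_3 = 3127. HB_5(3127) = 5^5 + 2. Bump = 46658. G_4 = 46657.

5^5 + 2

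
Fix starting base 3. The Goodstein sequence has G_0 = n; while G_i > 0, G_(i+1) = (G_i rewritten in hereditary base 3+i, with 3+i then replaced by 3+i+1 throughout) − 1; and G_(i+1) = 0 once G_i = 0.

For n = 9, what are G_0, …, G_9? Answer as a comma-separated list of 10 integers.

9, 15, 17, 19, 21, 23, 24, 25, 26, 27

G_0=9  [base 3] 3^2  →[3↦4]→  4^2 = 16  −1 ⇒ G_1=15
G_1=15  [base 4] 3·4 + 3  →[4↦5]→  3·5 + 3 = 18  −1 ⇒ G_2=17
G_2=17  [base 5] 3·5 + 2  →[5↦6]→  3·6 + 2 = 20  −1 ⇒ G_3=19
G_3=19  [base 6] 3·6 + 1  →[6↦7]→  3·7 + 1 = 22  −1 ⇒ G_4=21
G_4=21  [base 7] 3·7  →[7↦8]→  3·8 = 24  −1 ⇒ G_5=23
G_5=23  [base 8] 2·8 + 7  →[8↦9]→  2·9 + 7 = 25  −1 ⇒ G_6=24
G_6=24  [base 9] 2·9 + 6  →[9↦10]→  2·10 + 6 = 26  −1 ⇒ G_7=25
G_7=25  [base 10] 2·10 + 5  →[10↦11]→  2·11 + 5 = 27  −1 ⇒ G_8=26
G_8=26  [base 11] 2·11 + 4  →[11↦12]→  2·12 + 4 = 28  −1 ⇒ G_9=27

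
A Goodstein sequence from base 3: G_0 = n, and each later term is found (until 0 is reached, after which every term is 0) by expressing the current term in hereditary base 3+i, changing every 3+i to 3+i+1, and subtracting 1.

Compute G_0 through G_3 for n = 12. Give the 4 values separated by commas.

12, 19, 27, 37

G_0 = 12. HB_3(12) = 3^2 + 3. Bump = 20. G_1 = 19.
G_1 = 19. HB_4(19) = 4^2 + 3. Bump = 28. G_2 = 27.
G_2 = 27. HB_5(27) = 5^2 + 2. Bump = 38. G_3 = 37.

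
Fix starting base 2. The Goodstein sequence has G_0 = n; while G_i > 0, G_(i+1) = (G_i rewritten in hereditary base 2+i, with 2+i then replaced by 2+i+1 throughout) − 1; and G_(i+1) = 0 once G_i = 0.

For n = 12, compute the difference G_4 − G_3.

G_0=12  [base 2] 2^(2 + 1) + 2^2  →[2↦3]→  3^(3 + 1) + 3^3 = 108  −1 ⇒ G_1=107
G_1=107  [base 3] 3^(3 + 1) + 2·3^2 + 2·3 + 2  →[3↦4]→  4^(4 + 1) + 2·4^2 + 2·4 + 2 = 1066  −1 ⇒ G_2=1065
G_2=1065  [base 4] 4^(4 + 1) + 2·4^2 + 2·4 + 1  →[4↦5]→  5^(5 + 1) + 2·5^2 + 2·5 + 1 = 15686  −1 ⇒ G_3=15685
G_3=15685  [base 5] 5^(5 + 1) + 2·5^2 + 2·5  →[5↦6]→  6^(6 + 1) + 2·6^2 + 2·6 = 280020  −1 ⇒ G_4=280019

264334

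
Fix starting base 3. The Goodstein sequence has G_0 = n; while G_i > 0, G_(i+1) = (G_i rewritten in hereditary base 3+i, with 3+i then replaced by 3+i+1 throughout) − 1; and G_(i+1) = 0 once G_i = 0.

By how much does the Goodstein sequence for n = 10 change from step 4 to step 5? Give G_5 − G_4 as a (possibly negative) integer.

[0] 10 ≡ 3^2 + 1 (base 3). Lift 4: 17. −1: 16.
[1] 16 ≡ 4^2 (base 4). Lift 5: 25. −1: 24.
[2] 24 ≡ 4·5 + 4 (base 5). Lift 6: 28. −1: 27.
[3] 27 ≡ 4·6 + 3 (base 6). Lift 7: 31. −1: 30.
[4] 30 ≡ 4·7 + 2 (base 7). Lift 8: 34. −1: 33.

3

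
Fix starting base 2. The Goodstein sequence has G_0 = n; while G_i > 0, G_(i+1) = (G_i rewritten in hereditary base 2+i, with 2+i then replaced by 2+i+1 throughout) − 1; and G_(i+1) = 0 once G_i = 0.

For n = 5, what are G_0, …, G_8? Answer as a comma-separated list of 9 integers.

5, 27, 255, 467, 775, 1197, 1751, 2454, 3325

step 0: 5 = 2^2 + 1; sub 3 for 2: 3^3 + 1; = 28; G_1 = 28−1 = 27
step 1: 27 = 3^3; sub 4 for 3: 4^4; = 256; G_2 = 256−1 = 255
step 2: 255 = 3·4^3 + 3·4^2 + 3·4 + 3; sub 5 for 4: 3·5^3 + 3·5^2 + 3·5 + 3; = 468; G_3 = 468−1 = 467
step 3: 467 = 3·5^3 + 3·5^2 + 3·5 + 2; sub 6 for 5: 3·6^3 + 3·6^2 + 3·6 + 2; = 776; G_4 = 776−1 = 775
step 4: 775 = 3·6^3 + 3·6^2 + 3·6 + 1; sub 7 for 6: 3·7^3 + 3·7^2 + 3·7 + 1; = 1198; G_5 = 1198−1 = 1197
step 5: 1197 = 3·7^3 + 3·7^2 + 3·7; sub 8 for 7: 3·8^3 + 3·8^2 + 3·8; = 1752; G_6 = 1752−1 = 1751
step 6: 1751 = 3·8^3 + 3·8^2 + 2·8 + 7; sub 9 for 8: 3·9^3 + 3·9^2 + 2·9 + 7; = 2455; G_7 = 2455−1 = 2454
step 7: 2454 = 3·9^3 + 3·9^2 + 2·9 + 6; sub 10 for 9: 3·10^3 + 3·10^2 + 2·10 + 6; = 3326; G_8 = 3326−1 = 3325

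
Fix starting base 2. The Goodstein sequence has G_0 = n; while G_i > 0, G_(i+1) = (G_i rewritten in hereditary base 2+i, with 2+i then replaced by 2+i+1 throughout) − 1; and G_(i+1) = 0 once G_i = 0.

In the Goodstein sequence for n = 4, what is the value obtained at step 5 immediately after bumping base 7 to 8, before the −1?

(0) 4|_2 = 2^2 ↦ 3^3|_3 = 27 ⇒ 26
(1) 26|_3 = 2·3^2 + 2·3 + 2 ↦ 2·4^2 + 2·4 + 2|_4 = 42 ⇒ 41
(2) 41|_4 = 2·4^2 + 2·4 + 1 ↦ 2·5^2 + 2·5 + 1|_5 = 61 ⇒ 60
(3) 60|_5 = 2·5^2 + 2·5 ↦ 2·6^2 + 2·6|_6 = 84 ⇒ 83
(4) 83|_6 = 2·6^2 + 6 + 5 ↦ 2·7^2 + 7 + 5|_7 = 110 ⇒ 109
(5) 109|_7 = 2·7^2 + 7 + 4 ↦ 2·8^2 + 8 + 4|_8 = 140 ⇒ 139

140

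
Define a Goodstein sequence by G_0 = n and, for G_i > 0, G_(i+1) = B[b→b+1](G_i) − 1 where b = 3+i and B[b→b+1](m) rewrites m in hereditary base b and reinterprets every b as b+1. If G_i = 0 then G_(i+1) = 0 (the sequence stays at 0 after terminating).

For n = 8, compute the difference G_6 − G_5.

0

8 —HB3→ 2·3 + 2 —bump→ 2·4 + 2 = 10 —(−1)→ 9
9 —HB4→ 2·4 + 1 —bump→ 2·5 + 1 = 11 —(−1)→ 10
10 —HB5→ 2·5 —bump→ 2·6 = 12 —(−1)→ 11
11 —HB6→ 6 + 5 —bump→ 7 + 5 = 12 —(−1)→ 11
11 —HB7→ 7 + 4 —bump→ 8 + 4 = 12 —(−1)→ 11
11 —HB8→ 8 + 3 —bump→ 9 + 3 = 12 —(−1)→ 11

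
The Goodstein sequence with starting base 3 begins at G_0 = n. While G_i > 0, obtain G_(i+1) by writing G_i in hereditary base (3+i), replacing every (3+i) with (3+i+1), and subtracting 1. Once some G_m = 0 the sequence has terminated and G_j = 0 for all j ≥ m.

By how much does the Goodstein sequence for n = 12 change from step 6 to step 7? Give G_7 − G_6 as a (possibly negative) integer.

6

(0) 12|_3 = 3^2 + 3 ↦ 4^2 + 4|_4 = 20 ⇒ 19
(1) 19|_4 = 4^2 + 3 ↦ 5^2 + 3|_5 = 28 ⇒ 27
(2) 27|_5 = 5^2 + 2 ↦ 6^2 + 2|_6 = 38 ⇒ 37
(3) 37|_6 = 6^2 + 1 ↦ 7^2 + 1|_7 = 50 ⇒ 49
(4) 49|_7 = 7^2 ↦ 8^2|_8 = 64 ⇒ 63
(5) 63|_8 = 7·8 + 7 ↦ 7·9 + 7|_9 = 70 ⇒ 69
(6) 69|_9 = 7·9 + 6 ↦ 7·10 + 6|_10 = 76 ⇒ 75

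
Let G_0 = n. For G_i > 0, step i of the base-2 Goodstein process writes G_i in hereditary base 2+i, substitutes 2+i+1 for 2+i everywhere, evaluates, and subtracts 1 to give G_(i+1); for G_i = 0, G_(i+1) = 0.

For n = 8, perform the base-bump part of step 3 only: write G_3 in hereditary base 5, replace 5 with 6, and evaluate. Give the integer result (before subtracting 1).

G_0=8  [base 2] 2^(2 + 1)  →[2↦3]→  3^(3 + 1) = 81  −1 ⇒ G_1=80
G_1=80  [base 3] 2·3^3 + 2·3^2 + 2·3 + 2  →[3↦4]→  2·4^4 + 2·4^2 + 2·4 + 2 = 554  −1 ⇒ G_2=553
G_2=553  [base 4] 2·4^4 + 2·4^2 + 2·4 + 1  →[4↦5]→  2·5^5 + 2·5^2 + 2·5 + 1 = 6311  −1 ⇒ G_3=6310

93396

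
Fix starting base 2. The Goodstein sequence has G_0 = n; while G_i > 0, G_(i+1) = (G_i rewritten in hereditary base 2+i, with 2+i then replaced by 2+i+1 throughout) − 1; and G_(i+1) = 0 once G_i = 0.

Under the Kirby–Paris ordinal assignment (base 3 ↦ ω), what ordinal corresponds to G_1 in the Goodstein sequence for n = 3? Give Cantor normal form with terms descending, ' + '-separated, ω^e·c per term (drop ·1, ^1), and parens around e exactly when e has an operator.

step 0: 3 = 2 + 1; sub 3 for 2: 3 + 1; = 4; G_1 = 4−1 = 3
step 1: 3 = 3; sub 4 for 3: 4; = 4; G_2 = 4−1 = 3

ω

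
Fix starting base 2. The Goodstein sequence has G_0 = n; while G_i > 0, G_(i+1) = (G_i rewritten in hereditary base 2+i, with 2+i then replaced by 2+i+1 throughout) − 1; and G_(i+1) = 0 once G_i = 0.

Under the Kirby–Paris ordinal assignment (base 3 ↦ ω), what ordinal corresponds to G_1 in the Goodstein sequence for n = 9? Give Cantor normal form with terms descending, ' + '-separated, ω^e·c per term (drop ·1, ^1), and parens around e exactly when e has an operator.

G_0=9  [base 2] 2^(2 + 1) + 1  →[2↦3]→  3^(3 + 1) + 1 = 82  −1 ⇒ G_1=81
G_1=81  [base 3] 3^(3 + 1)  →[3↦4]→  4^(4 + 1) = 1024  −1 ⇒ G_2=1023

ω^(ω + 1)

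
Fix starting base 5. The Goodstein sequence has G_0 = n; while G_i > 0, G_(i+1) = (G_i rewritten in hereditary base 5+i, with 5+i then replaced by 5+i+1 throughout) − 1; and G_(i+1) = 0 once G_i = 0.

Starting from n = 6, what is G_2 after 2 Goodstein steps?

[0] 6 ≡ 5 + 1 (base 5). Lift 6: 7. −1: 6.
[1] 6 ≡ 6 (base 6). Lift 7: 7. −1: 6.
[2] 6 ≡ 6 (base 7). Lift 8: 6. −1: 5.

6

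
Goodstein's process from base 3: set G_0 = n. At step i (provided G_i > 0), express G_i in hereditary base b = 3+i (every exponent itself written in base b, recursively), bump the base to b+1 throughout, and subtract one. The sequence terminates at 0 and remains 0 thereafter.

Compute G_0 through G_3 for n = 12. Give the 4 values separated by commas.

12, 19, 27, 37

G_0 = 12. HB_3(12) = 3^2 + 3. Bump = 20. G_1 = 19.
G_1 = 19. HB_4(19) = 4^2 + 3. Bump = 28. G_2 = 27.
G_2 = 27. HB_5(27) = 5^2 + 2. Bump = 38. G_3 = 37.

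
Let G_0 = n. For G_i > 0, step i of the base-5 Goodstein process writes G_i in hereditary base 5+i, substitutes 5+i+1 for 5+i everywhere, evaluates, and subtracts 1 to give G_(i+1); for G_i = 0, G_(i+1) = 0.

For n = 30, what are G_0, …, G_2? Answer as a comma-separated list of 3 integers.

(0) 30|_5 = 5^2 + 5 ↦ 6^2 + 6|_6 = 42 ⇒ 41
(1) 41|_6 = 6^2 + 5 ↦ 7^2 + 5|_7 = 54 ⇒ 53

30, 41, 53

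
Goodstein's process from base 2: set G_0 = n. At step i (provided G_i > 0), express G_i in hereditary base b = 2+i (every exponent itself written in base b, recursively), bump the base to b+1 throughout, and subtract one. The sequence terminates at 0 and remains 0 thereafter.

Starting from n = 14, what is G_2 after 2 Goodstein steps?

[0] 14 ≡ 2^(2 + 1) + 2^2 + 2 (base 2). Lift 3: 111. −1: 110.
[1] 110 ≡ 3^(3 + 1) + 3^3 + 2 (base 3). Lift 4: 1282. −1: 1281.
[2] 1281 ≡ 4^(4 + 1) + 4^4 + 1 (base 4). Lift 5: 18751. −1: 18750.

1281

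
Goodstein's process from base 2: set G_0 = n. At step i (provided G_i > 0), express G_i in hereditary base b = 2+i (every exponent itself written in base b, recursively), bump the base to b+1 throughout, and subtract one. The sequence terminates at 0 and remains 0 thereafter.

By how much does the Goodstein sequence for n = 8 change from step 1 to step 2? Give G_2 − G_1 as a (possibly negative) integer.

473

G_0 = 8. HB_2(8) = 2^(2 + 1). Bump = 81. G_1 = 80.
G_1 = 80. HB_3(80) = 2·3^3 + 2·3^2 + 2·3 + 2. Bump = 554. G_2 = 553.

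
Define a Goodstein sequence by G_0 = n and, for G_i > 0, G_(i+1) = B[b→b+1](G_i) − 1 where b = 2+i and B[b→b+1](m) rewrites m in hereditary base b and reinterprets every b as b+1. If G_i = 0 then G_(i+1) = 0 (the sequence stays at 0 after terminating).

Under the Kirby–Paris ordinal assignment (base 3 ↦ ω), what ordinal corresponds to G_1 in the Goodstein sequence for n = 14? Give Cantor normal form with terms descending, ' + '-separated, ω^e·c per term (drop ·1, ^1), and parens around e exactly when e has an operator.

ω^(ω + 1) + ω^ω + 2

i=0: 14 = 2^(2 + 1) + 2^2 + 2 (b=2); 2→3: 3^(3 + 1) + 3^3 + 3 = 111; 111−1 = 110
i=1: 110 = 3^(3 + 1) + 3^3 + 2 (b=3); 3→4: 4^(4 + 1) + 4^4 + 2 = 1282; 1282−1 = 1281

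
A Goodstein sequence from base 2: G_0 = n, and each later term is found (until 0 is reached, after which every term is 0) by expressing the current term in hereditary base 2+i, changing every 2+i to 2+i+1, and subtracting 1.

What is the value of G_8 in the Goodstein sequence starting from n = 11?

70077777775

G_0=11  [base 2] 2^(2 + 1) + 2 + 1  →[2↦3]→  3^(3 + 1) + 3 + 1 = 85  −1 ⇒ G_1=84
G_1=84  [base 3] 3^(3 + 1) + 3  →[3↦4]→  4^(4 + 1) + 4 = 1028  −1 ⇒ G_2=1027
G_2=1027  [base 4] 4^(4 + 1) + 3  →[4↦5]→  5^(5 + 1) + 3 = 15628  −1 ⇒ G_3=15627
G_3=15627  [base 5] 5^(5 + 1) + 2  →[5↦6]→  6^(6 + 1) + 2 = 279938  −1 ⇒ G_4=279937
G_4=279937  [base 6] 6^(6 + 1) + 1  →[6↦7]→  7^(7 + 1) + 1 = 5764802  −1 ⇒ G_5=5764801
G_5=5764801  [base 7] 7^(7 + 1)  →[7↦8]→  8^(8 + 1) = 134217728  −1 ⇒ G_6=134217727
G_6=134217727  [base 8] 7·8^8 + 7·8^7 + 7·8^6 + 7·8^5 + 7·8^4 + 7·8^3 + 7·8^2 + 7·8 + 7  →[8↦9]→  7·9^9 + 7·9^7 + 7·9^6 + 7·9^5 + 7·9^4 + 7·9^3 + 7·9^2 + 7·9 + 7 = 2749609303  −1 ⇒ G_7=2749609302
G_7=2749609302  [base 9] 7·9^9 + 7·9^7 + 7·9^6 + 7·9^5 + 7·9^4 + 7·9^3 + 7·9^2 + 7·9 + 6  →[9↦10]→  7·10^10 + 7·10^7 + 7·10^6 + 7·10^5 + 7·10^4 + 7·10^3 + 7·10^2 + 7·10 + 6 = 70077777776  −1 ⇒ G_8=70077777775
G_8=70077777775  [base 10] 7·10^10 + 7·10^7 + 7·10^6 + 7·10^5 + 7·10^4 + 7·10^3 + 7·10^2 + 7·10 + 5  →[10↦11]→  7·11^11 + 7·11^7 + 7·11^6 + 7·11^5 + 7·11^4 + 7·11^3 + 7·11^2 + 7·11 + 5 = 1997331745491  −1 ⇒ G_9=1997331745490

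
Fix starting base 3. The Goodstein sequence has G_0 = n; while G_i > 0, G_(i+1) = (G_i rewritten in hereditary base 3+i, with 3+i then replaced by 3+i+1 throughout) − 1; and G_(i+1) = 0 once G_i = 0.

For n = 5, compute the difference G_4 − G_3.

G_0=5  [base 3] 3 + 2  →[3↦4]→  4 + 2 = 6  −1 ⇒ G_1=5
G_1=5  [base 4] 4 + 1  →[4↦5]→  5 + 1 = 6  −1 ⇒ G_2=5
G_2=5  [base 5] 5  →[5↦6]→  6 = 6  −1 ⇒ G_3=5
G_3=5  [base 6] 5  →[6↦7]→  5 = 5  −1 ⇒ G_4=4

-1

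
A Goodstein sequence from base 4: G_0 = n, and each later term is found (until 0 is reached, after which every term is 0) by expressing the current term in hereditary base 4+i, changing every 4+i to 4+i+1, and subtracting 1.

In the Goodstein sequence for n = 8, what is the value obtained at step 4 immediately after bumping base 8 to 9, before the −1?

10

G_0 = 8. HB_4(8) = 2·4. Bump = 10. G_1 = 9.
G_1 = 9. HB_5(9) = 5 + 4. Bump = 10. G_2 = 9.
G_2 = 9. HB_6(9) = 6 + 3. Bump = 10. G_3 = 9.
G_3 = 9. HB_7(9) = 7 + 2. Bump = 10. G_4 = 9.
G_4 = 9. HB_8(9) = 8 + 1. Bump = 10. G_5 = 9.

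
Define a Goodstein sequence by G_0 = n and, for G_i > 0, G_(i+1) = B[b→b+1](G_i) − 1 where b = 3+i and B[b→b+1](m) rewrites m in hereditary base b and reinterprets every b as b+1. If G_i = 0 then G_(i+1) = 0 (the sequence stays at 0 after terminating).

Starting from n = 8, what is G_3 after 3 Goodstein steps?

11

G_0 = 8. HB_3(8) = 2·3 + 2. Bump = 10. G_1 = 9.
G_1 = 9. HB_4(9) = 2·4 + 1. Bump = 11. G_2 = 10.
G_2 = 10. HB_5(10) = 2·5. Bump = 12. G_3 = 11.
G_3 = 11. HB_6(11) = 6 + 5. Bump = 12. G_4 = 11.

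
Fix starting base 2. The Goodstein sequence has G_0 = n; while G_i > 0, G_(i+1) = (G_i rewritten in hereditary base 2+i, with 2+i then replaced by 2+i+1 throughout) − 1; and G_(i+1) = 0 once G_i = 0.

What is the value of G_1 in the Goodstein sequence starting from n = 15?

base 2: 15 = 2^(2 + 1) + 2^2 + 2 + 1; at 3: 3^(3 + 1) + 3^3 + 3 + 1 = 112; next = 111
base 3: 111 = 3^(3 + 1) + 3^3 + 3; at 4: 4^(4 + 1) + 4^4 + 4 = 1284; next = 1283

111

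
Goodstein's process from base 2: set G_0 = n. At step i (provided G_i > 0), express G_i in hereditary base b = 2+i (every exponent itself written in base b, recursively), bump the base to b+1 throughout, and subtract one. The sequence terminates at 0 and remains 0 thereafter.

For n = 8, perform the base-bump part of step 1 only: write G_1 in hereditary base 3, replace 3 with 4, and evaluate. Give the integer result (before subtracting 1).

[0] 8 ≡ 2^(2 + 1) (base 2). Lift 3: 81. −1: 80.
[1] 80 ≡ 2·3^3 + 2·3^2 + 2·3 + 2 (base 3). Lift 4: 554. −1: 553.

554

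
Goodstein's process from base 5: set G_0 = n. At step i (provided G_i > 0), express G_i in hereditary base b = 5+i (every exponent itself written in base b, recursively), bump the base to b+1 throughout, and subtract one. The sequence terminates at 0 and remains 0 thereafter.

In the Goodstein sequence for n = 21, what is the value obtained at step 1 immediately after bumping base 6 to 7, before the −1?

base 5: 21 = 4·5 + 1; at 6: 4·6 + 1 = 25; next = 24
base 6: 24 = 4·6; at 7: 4·7 = 28; next = 27

28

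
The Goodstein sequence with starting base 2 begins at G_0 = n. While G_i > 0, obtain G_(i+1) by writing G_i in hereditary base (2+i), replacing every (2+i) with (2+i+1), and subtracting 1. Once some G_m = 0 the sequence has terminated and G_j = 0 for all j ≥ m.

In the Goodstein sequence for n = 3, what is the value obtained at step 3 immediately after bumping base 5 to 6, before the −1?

2

[0] 3 ≡ 2 + 1 (base 2). Lift 3: 4. −1: 3.
[1] 3 ≡ 3 (base 3). Lift 4: 4. −1: 3.
[2] 3 ≡ 3 (base 4). Lift 5: 3. −1: 2.
[3] 2 ≡ 2 (base 5). Lift 6: 2. −1: 1.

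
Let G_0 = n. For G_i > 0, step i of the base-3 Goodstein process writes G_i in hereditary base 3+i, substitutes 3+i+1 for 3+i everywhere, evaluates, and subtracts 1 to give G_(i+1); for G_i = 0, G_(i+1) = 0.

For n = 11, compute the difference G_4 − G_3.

4

i=0: 11 = 3^2 + 2 (b=3); 3→4: 4^2 + 2 = 18; 18−1 = 17
i=1: 17 = 4^2 + 1 (b=4); 4→5: 5^2 + 1 = 26; 26−1 = 25
i=2: 25 = 5^2 (b=5); 5→6: 6^2 = 36; 36−1 = 35
i=3: 35 = 5·6 + 5 (b=6); 6→7: 5·7 + 5 = 40; 40−1 = 39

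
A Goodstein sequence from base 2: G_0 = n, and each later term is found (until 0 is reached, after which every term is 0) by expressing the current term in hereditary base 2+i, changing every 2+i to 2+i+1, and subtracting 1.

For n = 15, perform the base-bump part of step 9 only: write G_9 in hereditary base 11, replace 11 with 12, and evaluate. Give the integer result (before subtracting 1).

step 0: 15 = 2^(2 + 1) + 2^2 + 2 + 1; sub 3 for 2: 3^(3 + 1) + 3^3 + 3 + 1; = 112; G_1 = 112−1 = 111
step 1: 111 = 3^(3 + 1) + 3^3 + 3; sub 4 for 3: 4^(4 + 1) + 4^4 + 4; = 1284; G_2 = 1284−1 = 1283
step 2: 1283 = 4^(4 + 1) + 4^4 + 3; sub 5 for 4: 5^(5 + 1) + 5^5 + 3; = 18753; G_3 = 18753−1 = 18752
step 3: 18752 = 5^(5 + 1) + 5^5 + 2; sub 6 for 5: 6^(6 + 1) + 6^6 + 2; = 326594; G_4 = 326594−1 = 326593
step 4: 326593 = 6^(6 + 1) + 6^6 + 1; sub 7 for 6: 7^(7 + 1) + 7^7 + 1; = 6588345; G_5 = 6588345−1 = 6588344
step 5: 6588344 = 7^(7 + 1) + 7^7; sub 8 for 7: 8^(8 + 1) + 8^8; = 150994944; G_6 = 150994944−1 = 150994943
step 6: 150994943 = 8^(8 + 1) + 7·8^7 + 7·8^6 + 7·8^5 + 7·8^4 + 7·8^3 + 7·8^2 + 7·8 + 7; sub 9 for 8: 9^(9 + 1) + 7·9^7 + 7·9^6 + 7·9^5 + 7·9^4 + 7·9^3 + 7·9^2 + 7·9 + 7; = 3524450281; G_7 = 3524450281−1 = 3524450280
step 7: 3524450280 = 9^(9 + 1) + 7·9^7 + 7·9^6 + 7·9^5 + 7·9^4 + 7·9^3 + 7·9^2 + 7·9 + 6; sub 10 for 9: 10^(10 + 1) + 7·10^7 + 7·10^6 + 7·10^5 + 7·10^4 + 7·10^3 + 7·10^2 + 7·10 + 6; = 100077777776; G_8 = 100077777776−1 = 100077777775
step 8: 100077777775 = 10^(10 + 1) + 7·10^7 + 7·10^6 + 7·10^5 + 7·10^4 + 7·10^3 + 7·10^2 + 7·10 + 5; sub 11 for 10: 11^(11 + 1) + 7·11^7 + 7·11^6 + 7·11^5 + 7·11^4 + 7·11^3 + 7·11^2 + 7·11 + 5; = 3138578427935; G_9 = 3138578427935−1 = 3138578427934

106993479003784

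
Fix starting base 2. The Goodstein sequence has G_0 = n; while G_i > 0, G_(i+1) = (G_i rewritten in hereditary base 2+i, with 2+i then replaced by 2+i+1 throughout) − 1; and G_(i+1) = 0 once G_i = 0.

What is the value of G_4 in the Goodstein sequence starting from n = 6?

step 0: 6 = 2^2 + 2; sub 3 for 2: 3^3 + 3; = 30; G_1 = 30−1 = 29
step 1: 29 = 3^3 + 2; sub 4 for 3: 4^4 + 2; = 258; G_2 = 258−1 = 257
step 2: 257 = 4^4 + 1; sub 5 for 4: 5^5 + 1; = 3126; G_3 = 3126−1 = 3125
step 3: 3125 = 5^5; sub 6 for 5: 6^6; = 46656; G_4 = 46656−1 = 46655
step 4: 46655 = 5·6^5 + 5·6^4 + 5·6^3 + 5·6^2 + 5·6 + 5; sub 7 for 6: 5·7^5 + 5·7^4 + 5·7^3 + 5·7^2 + 5·7 + 5; = 98040; G_5 = 98040−1 = 98039

46655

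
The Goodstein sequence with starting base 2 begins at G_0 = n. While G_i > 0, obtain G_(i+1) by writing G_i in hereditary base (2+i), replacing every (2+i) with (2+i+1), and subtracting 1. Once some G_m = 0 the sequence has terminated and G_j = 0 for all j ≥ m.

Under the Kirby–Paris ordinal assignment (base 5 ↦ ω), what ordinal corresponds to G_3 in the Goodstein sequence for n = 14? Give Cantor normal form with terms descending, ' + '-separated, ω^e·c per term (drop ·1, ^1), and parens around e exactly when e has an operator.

ω^(ω + 1) + ω^ω

G_0=14  [base 2] 2^(2 + 1) + 2^2 + 2  →[2↦3]→  3^(3 + 1) + 3^3 + 3 = 111  −1 ⇒ G_1=110
G_1=110  [base 3] 3^(3 + 1) + 3^3 + 2  →[3↦4]→  4^(4 + 1) + 4^4 + 2 = 1282  −1 ⇒ G_2=1281
G_2=1281  [base 4] 4^(4 + 1) + 4^4 + 1  →[4↦5]→  5^(5 + 1) + 5^5 + 1 = 18751  −1 ⇒ G_3=18750
G_3=18750  [base 5] 5^(5 + 1) + 5^5  →[5↦6]→  6^(6 + 1) + 6^6 = 326592  −1 ⇒ G_4=326591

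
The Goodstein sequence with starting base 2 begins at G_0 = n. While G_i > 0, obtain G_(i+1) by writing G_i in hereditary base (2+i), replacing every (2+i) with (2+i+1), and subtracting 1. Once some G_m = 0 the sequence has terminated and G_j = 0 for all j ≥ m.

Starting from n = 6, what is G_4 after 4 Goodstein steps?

G_0=6  [base 2] 2^2 + 2  →[2↦3]→  3^3 + 3 = 30  −1 ⇒ G_1=29
G_1=29  [base 3] 3^3 + 2  →[3↦4]→  4^4 + 2 = 258  −1 ⇒ G_2=257
G_2=257  [base 4] 4^4 + 1  →[4↦5]→  5^5 + 1 = 3126  −1 ⇒ G_3=3125
G_3=3125  [base 5] 5^5  →[5↦6]→  6^6 = 46656  −1 ⇒ G_4=46655
G_4=46655  [base 6] 5·6^5 + 5·6^4 + 5·6^3 + 5·6^2 + 5·6 + 5  →[6↦7]→  5·7^5 + 5·7^4 + 5·7^3 + 5·7^2 + 5·7 + 5 = 98040  −1 ⇒ G_5=98039

46655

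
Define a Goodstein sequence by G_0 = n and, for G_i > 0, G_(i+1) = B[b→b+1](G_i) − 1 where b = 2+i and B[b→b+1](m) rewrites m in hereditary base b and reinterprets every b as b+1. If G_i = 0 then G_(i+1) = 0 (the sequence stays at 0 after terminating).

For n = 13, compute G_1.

108

(0) 13|_2 = 2^(2 + 1) + 2^2 + 1 ↦ 3^(3 + 1) + 3^3 + 1|_3 = 109 ⇒ 108
(1) 108|_3 = 3^(3 + 1) + 3^3 ↦ 4^(4 + 1) + 4^4|_4 = 1280 ⇒ 1279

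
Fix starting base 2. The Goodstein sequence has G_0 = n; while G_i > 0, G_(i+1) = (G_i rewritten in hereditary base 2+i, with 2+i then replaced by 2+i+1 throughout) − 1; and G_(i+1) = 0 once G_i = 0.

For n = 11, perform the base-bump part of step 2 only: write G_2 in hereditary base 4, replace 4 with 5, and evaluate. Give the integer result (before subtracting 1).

15628

G_0 = 11. HB_2(11) = 2^(2 + 1) + 2 + 1. Bump = 85. G_1 = 84.
G_1 = 84. HB_3(84) = 3^(3 + 1) + 3. Bump = 1028. G_2 = 1027.
G_2 = 1027. HB_4(1027) = 4^(4 + 1) + 3. Bump = 15628. G_3 = 15627.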